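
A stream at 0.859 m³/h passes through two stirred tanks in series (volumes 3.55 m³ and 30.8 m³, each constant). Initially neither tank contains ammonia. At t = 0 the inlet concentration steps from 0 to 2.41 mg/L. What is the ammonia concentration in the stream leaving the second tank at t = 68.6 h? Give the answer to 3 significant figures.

2.01 mg/L

Species balance on tank i: dCᵢ/dt = (Cᵢ₋₁ − Cᵢ)/τᵢ with τᵢ = Vᵢ/Q.
τ₁ = 3.55/0.859 = 4.1327 h; τ₂ = 30.8/0.859 = 35.856 h.
Tank 1: C₁ = C_in(1 − e^(−t/τ₁)). Tank 2 (τ₁ ≠ τ₂): C₂ = C_in[1 − (τ₁ e^(−t/τ₁) − τ₂ e^(−t/τ₂))/(τ₁ − τ₂)].
At t = 68.6: e^(−t/τ₁) = 6.1806e-08, e^(−t/τ₂) = 0.14760.
C₂ = 2.41·[1 − (4.1327·6.1806e-08 − 35.856·0.14760)/(-31.723)] = 2.41·0.83317 = 2.0079 mg/L.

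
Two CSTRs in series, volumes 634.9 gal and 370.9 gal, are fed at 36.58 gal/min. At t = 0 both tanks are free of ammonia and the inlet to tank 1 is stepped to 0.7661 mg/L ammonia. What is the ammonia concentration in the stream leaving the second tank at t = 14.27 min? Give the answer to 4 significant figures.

Species balance on tank i: dCᵢ/dt = (Cᵢ₋₁ − Cᵢ)/τᵢ with τᵢ = Vᵢ/Q.
τ₁ = 634.9/36.58 = 17.3565 min; τ₂ = 370.9/36.58 = 10.1394 min.
Solving the cascade with C₁(0)=C₂(0)=0 gives C₂(t) = C_in[1 − (τ₁ e^(−t/τ₁) − τ₂ e^(−t/τ₂))/(τ₁ − τ₂)].
At t = 14.27: e^(−t/τ₁) = 0.439476, e^(−t/τ₂) = 0.244784.
C₂ = 0.7661·[1 − (17.3565·0.439476 − 10.1394·0.244784)/(7.21706)] = 0.7661·0.286996 = 0.219868 mg/L.

0.2199 mg/L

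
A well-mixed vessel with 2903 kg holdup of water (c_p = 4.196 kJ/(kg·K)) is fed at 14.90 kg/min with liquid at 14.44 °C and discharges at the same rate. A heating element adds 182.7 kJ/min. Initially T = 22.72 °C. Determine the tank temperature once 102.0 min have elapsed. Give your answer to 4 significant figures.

M c_p dT/dt = ṁ c_p (T_in − T) + Q̇.
Rearrange: dT/dt = (T_ss − T)/τ with τ = M/ṁ = 194.832 min and T_ss = T_in + Q̇/(ṁ c_p) = 17.3622 °C.
Solution: T(t) = T_ss + (T₀ − T_ss) e^(−t/τ).
T(102.0) = 17.3622 + (5.35775)·e^(−102.0/194.832) = 17.3622 + (5.35775)·0.592427 = 20.5363 °C.

20.54 °C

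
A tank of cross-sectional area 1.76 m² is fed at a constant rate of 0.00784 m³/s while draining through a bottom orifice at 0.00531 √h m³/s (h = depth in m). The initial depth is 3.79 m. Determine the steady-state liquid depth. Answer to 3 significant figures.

2.18 m

A dh/dt = Q_in − 0.00531 √h. Steady state requires inflow = outflow:
Q_in = 0.00531 √h_ss ⇒ √h_ss = 0.00784/0.00531 = 1.4765.
h_ss = 1.4765² = 2.1799 m. (Since h₀ = 3.79 m > h_ss, the level will fall toward this value.)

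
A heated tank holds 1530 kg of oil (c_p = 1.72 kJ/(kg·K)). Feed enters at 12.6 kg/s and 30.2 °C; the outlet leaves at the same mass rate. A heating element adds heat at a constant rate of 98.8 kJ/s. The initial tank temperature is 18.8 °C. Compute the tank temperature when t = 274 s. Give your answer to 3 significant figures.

33.1 °C

M c_p dT/dt = ṁ c_p (T_in − T) + Q̇.
τ = M/ṁ = 121.43 s; T_ss = T_in + Q̇/(ṁ c_p) = 30.2 + 98.8/(12.6·1.72) = 34.759 °C.
This is linear first-order; T(t) = T_ss + (T₀ − T_ss) e^(−t/τ).
T(274) = 34.759 + (-15.959)·e^(−274/121.43) = 34.759 + (-15.959)·0.10472 = 33.088 °C.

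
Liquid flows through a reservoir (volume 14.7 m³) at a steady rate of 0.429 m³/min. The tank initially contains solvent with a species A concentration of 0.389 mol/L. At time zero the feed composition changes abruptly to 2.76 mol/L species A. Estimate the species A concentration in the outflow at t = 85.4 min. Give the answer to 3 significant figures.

2.56 mol/L

Unsteady species balance (constant V, well mixed): V dC/dt = Q(C_in − C).
Rewrite as dC/dt + C/τ = C_in/τ, τ = V/Q = 34.266 min.
C approaches C_in exponentially: C(t) = C_in + (C₀ − C_in) e^(−t/τ).
C(85.4) = 2.76 + (0.389 − 2.76)·e^(−85.4/34.266) = 2.76 + (-2.3710)·0.082721 = 2.5639 mol/L.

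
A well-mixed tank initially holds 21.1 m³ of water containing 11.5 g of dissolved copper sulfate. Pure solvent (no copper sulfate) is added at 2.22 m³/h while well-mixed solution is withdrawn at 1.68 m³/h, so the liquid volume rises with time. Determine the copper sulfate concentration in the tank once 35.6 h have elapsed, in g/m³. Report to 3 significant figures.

0.0380 g/m³

Total volume: dV/dt = Q_in − Q_out = 0.54000 m³/h, so V(t) = 21.1 + 0.54000 t and V(35.6) = 40.324 m³.
Solute balance: dm/dt = 0 − Q_out C = −Q_out m/V(t).
dm/m = −Q_out dt/(V₀ + 0.54000 t); integrating gives ln(m/m₀) = −(Q_out/(Q_in−Q_out)) ln(V/V₀).
m = m₀ (V₀/V)^(Q_out/(Q_in−Q_out)) = 11.5 × (21.1/40.324)^(3.1111) = 1.5332 g.
C = m/V = 1.5332/40.324 = 0.038022 g/m³.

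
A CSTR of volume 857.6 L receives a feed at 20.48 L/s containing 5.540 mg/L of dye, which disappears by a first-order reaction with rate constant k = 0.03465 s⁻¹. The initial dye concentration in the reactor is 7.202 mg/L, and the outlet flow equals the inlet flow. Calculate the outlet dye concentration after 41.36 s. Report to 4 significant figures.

V dC/dt = Q(C_in − C) − k V C.
dC/dt = (Q/V) C_in − (Q/V + k) C; effective rate a = Q/V + k = 0.0238806 + 0.03465 = 0.0585306 s⁻¹.
C_ss = Q C_in/(Q + kV) = 2.26033 mg/L; C(t) = C_ss + (C₀ − C_ss) e^(−a t).
C(41.36) = 2.26033 + (4.94167)·e^(−0.0585306·41.36) = 2.26033 + (4.94167)·0.0888482 = 2.69939 mg/L.

2.699 mg/L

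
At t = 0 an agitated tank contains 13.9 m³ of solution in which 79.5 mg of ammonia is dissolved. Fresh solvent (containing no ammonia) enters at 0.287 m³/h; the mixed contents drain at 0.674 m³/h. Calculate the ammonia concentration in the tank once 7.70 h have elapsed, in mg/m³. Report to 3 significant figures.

4.78 mg/m³

Total volume: dV/dt = Q_in − Q_out = -0.38700 m³/h, so V(t) = 13.9 − 0.38700 t and V(7.70) = 10.920 m³.
Species balance (pure solvent in): dm/dt = −Q_out · m/V(t).
Separate: dm/m = −Q_out dt/V(t) ⇒ ln(m/m₀) = −(Q_out/(Q_in−Q_out)) ln(V/V₀).
m = m₀ (V₀/V)^(Q_out/(Q_in−Q_out)) = 79.5 × (13.9/10.920)^(-1.7416) = 52.224 mg.
C = m/V = 52.224/10.920 = 4.7823 mg/m³.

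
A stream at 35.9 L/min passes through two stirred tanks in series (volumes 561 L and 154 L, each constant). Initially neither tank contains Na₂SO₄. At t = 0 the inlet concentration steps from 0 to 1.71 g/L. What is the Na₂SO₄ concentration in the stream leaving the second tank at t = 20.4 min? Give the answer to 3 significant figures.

Time constants: τᵢ = Vᵢ/Q for each well-mixed tank.
τ₁ = 561/35.9 = 15.627 min; τ₂ = 154/35.9 = 4.2897 min.
Tank 1: C₁ = C_in(1 − e^(−t/τ₁)). Tank 2 (τ₁ ≠ τ₂): C₂ = C_in[1 − (τ₁ e^(−t/τ₁) − τ₂ e^(−t/τ₂))/(τ₁ − τ₂)].
At t = 20.4: e^(−t/τ₁) = 0.27105, e^(−t/τ₂) = 0.0086035.
C₂ = 1.71·[1 − (15.627·0.27105 − 4.2897·0.0086035)/(11.337)] = 1.71·0.62965 = 1.0767 g/L.

1.08 g/L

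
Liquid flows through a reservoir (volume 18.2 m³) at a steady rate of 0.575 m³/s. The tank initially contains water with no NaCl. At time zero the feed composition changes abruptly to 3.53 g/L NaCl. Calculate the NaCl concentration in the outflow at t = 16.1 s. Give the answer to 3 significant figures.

1.41 g/L

Species balance on the tank: V dC/dt = Q(C_in − C).
Rewrite as dC/dt + C/τ = C_in/τ, τ = V/Q = 31.652 s.
C approaches C_in exponentially: C(t) = C_in + (C₀ − C_in) e^(−t/τ).
C(16.1) = 3.53 + (0 − 3.53)·e^(−16.1/31.652) = 3.53 + (-3.5300)·0.60130 = 1.4074 g/L.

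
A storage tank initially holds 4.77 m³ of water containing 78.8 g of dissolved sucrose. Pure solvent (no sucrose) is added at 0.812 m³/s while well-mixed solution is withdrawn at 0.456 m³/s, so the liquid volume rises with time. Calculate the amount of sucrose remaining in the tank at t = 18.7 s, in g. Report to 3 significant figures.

25.7 g

Total volume: dV/dt = Q_in − Q_out = 0.35600 m³/s, so V(t) = 4.77 + 0.35600 t and V(18.7) = 11.427 m³.
No sucrose enters, so dm/dt = −Q_out · (m/V).
dm/m = −Q_out dt/(V₀ + 0.35600 t); integrating gives ln(m/m₀) = −(Q_out/(Q_in−Q_out)) ln(V/V₀).
m = m₀ (V₀/V)^(Q_out/(Q_in−Q_out)) = 78.8 × (4.77/11.427)^(1.2809) = 25.735 g.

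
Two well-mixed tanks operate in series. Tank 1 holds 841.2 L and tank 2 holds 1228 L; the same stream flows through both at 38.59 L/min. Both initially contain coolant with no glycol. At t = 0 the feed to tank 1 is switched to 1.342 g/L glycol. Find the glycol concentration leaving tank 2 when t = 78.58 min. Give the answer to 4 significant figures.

Each tank obeys Vᵢ dCᵢ/dt = Q(Cᵢ₋₁ − Cᵢ), so τᵢ = Vᵢ/Q.
τ₁ = 841.2/38.59 = 21.7984 min; τ₂ = 1228/38.59 = 31.8217 min.
Tank 1: C₁ = C_in(1 − e^(−t/τ₁)). Tank 2 (τ₁ ≠ τ₂): C₂ = C_in[1 − (τ₁ e^(−t/τ₁) − τ₂ e^(−t/τ₂))/(τ₁ − τ₂)].
At t = 78.58: e^(−t/τ₁) = 0.0271914, e^(−t/τ₂) = 0.0846371.
C₂ = 1.342·[1 − (21.7984·0.0271914 − 31.8217·0.0846371)/(-10.0233)] = 1.342·0.790432 = 1.06076 g/L.

1.061 g/L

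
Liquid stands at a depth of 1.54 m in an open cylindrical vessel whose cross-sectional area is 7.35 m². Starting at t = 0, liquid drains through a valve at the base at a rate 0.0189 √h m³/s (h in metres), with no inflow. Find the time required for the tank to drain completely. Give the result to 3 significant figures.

965 s

Unsteady balance on liquid volume: A dh/dt = −0.0189 √h.
∫ h^(−1/2) dh = −(0.0189/A) ∫ dt, giving 2√h = 2√h₀ − (0.0189/A) t.
Set h = 0: 2√h₀ = (0.0189/A) t_empty ⇒ t_empty = 2A√h₀/0.0189.
t_empty = 2·7.35·√1.54/0.0189 = 14.700·1.2410/0.0189 = 965.20 s.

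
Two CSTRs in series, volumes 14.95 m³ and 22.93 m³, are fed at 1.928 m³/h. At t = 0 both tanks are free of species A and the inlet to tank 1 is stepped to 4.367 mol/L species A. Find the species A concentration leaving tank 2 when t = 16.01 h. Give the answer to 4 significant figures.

Species balance on tank i: dCᵢ/dt = (Cᵢ₋₁ − Cᵢ)/τᵢ with τᵢ = Vᵢ/Q.
τ₁ = 14.95/1.928 = 7.75415 h; τ₂ = 22.93/1.928 = 11.8932 h.
Tank 1: C₁ = C_in(1 − e^(−t/τ₁)). Tank 2 (τ₁ ≠ τ₂): C₂ = C_in[1 − (τ₁ e^(−t/τ₁) − τ₂ e^(−t/τ₂))/(τ₁ − τ₂)].
At t = 16.01: e^(−t/τ₁) = 0.126856, e^(−t/τ₂) = 0.260240.
C₂ = 4.367·[1 − (7.75415·0.126856 − 11.8932·0.260240)/(-4.13900)] = 4.367·0.489876 = 2.13929 mol/L.

2.139 mol/L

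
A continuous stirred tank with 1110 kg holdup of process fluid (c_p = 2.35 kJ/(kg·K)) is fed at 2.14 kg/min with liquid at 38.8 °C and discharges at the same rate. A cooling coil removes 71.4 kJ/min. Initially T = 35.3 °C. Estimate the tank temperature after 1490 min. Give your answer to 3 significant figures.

M c_p dT/dt = ṁ c_p (T_in − T) − Q̇.
Rearrange: dT/dt = (T_ss − T)/τ with τ = M/ṁ = 518.69 min and T_ss = T_in − Q̇/(ṁ c_p) = 24.602 °C.
Solution: T(t) = T_ss + (T₀ − T_ss) e^(−t/τ).
T(1490) = 24.602 + (10.698)·e^(−1490/518.69) = 24.602 + (10.698)·0.056551 = 25.207 °C.

25.2 °C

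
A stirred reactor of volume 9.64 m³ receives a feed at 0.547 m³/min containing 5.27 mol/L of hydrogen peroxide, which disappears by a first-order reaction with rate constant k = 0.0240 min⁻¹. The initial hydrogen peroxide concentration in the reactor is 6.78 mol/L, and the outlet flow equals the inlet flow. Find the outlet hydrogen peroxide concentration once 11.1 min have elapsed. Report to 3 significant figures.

Species balance: V dC/dt = Q C_in − Q C − k V C.
This is linear with rate a = Q/V + k = 0.080743 min⁻¹.
C_ss = Q C_in/(Q + kV) = 3.7035 mol/L; C(t) = C_ss + (C₀ − C_ss) e^(−a t).
C(11.1) = 3.7035 + (3.0765)·e^(−0.080743·11.1) = 3.7035 + (3.0765)·0.40810 = 4.9590 mol/L.

4.96 mol/L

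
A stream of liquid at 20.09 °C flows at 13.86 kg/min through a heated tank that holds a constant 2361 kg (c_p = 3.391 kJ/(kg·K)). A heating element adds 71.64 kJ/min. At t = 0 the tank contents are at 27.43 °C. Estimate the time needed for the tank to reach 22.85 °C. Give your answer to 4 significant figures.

First-law balance (no shaft work): M c_p dT/dt = ṁ c_p (T_in − T) + 71.64.
τ = M/ṁ = 170.346 min; T_ss = T_in + Q̇/(ṁ c_p) = 21.6143 °C.
T(t) = T_ss + (T₀ − T_ss) e^(−t/τ). Set T = 22.85:
e^(−t/τ) = (22.85 − 21.6143)/(27.43 − 21.6143) = 0.212479
t = −170.346 · ln(0.212479) = 263.851 min.

263.9 min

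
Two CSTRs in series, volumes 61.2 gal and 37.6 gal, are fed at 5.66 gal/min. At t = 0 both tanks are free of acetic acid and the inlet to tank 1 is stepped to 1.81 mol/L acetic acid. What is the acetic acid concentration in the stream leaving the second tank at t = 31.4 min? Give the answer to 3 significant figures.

Species balance on tank i: dCᵢ/dt = (Cᵢ₋₁ − Cᵢ)/τᵢ with τᵢ = Vᵢ/Q.
τ₁ = 61.2/5.66 = 10.813 min; τ₂ = 37.6/5.66 = 6.6431 min.
Solving the cascade with C₁(0)=C₂(0)=0 gives C₂(t) = C_in[1 − (τ₁ e^(−t/τ₁) − τ₂ e^(−t/τ₂))/(τ₁ − τ₂)].
At t = 31.4: e^(−t/τ₁) = 0.054804, e^(−t/τ₂) = 0.0088556.
C₂ = 1.81·[1 − (10.813·0.054804 − 6.6431·0.0088556)/(4.1696)] = 1.81·0.87199 = 1.5783 mol/L.

1.58 mol/L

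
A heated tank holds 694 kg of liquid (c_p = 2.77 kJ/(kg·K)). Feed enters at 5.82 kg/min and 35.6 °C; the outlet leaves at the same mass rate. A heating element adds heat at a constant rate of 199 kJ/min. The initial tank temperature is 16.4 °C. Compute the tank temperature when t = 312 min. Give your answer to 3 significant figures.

M c_p dT/dt = ṁ c_p (T_in − T) + Q̇.
Rearrange: dT/dt = (T_ss − T)/τ with τ = M/ṁ = 119.24 min and T_ss = T_in + Q̇/(ṁ c_p) = 47.944 °C.
Integrating: T(t) = T_ss + (T₀ − T_ss) e^(−t/τ).
T(312) = 47.944 + (-31.544)·e^(−312/119.24) = 47.944 + (-31.544)·0.073059 = 45.639 °C.

45.6 °C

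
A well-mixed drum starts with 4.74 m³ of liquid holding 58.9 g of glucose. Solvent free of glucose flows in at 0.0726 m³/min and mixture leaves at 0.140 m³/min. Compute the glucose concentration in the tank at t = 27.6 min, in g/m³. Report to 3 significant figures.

Total volume: dV/dt = Q_in − Q_out = -0.067400 m³/min, so V(t) = 4.74 − 0.067400 t and V(27.6) = 2.8798 m³.
Species balance (pure solvent in): dm/dt = −Q_out · m/V(t).
dm/m = −Q_out dt/(V₀ − 0.067400 t); integrating gives ln(m/m₀) = −(Q_out/(Q_in−Q_out)) ln(V/V₀).
m = m₀ (V₀/V)^(Q_out/(Q_in−Q_out)) = 58.9 × (4.74/2.8798)^(-2.0772) = 20.921 g.
C = m/V = 20.921/2.8798 = 7.2647 g/m³.

7.26 g/m³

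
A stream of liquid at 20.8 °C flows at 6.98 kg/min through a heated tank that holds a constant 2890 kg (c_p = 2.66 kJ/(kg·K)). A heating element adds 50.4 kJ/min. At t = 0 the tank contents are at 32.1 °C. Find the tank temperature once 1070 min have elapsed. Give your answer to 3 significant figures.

Heat balance on the well-mixed liquid: M c_p dT/dt = ṁ c_p (T_in − T) + 50.4.
τ = M/ṁ = 414.04 min; T_ss = T_in + Q̇/(ṁ c_p) = 20.8 + 50.4/(6.98·2.66) = 23.515 °C.
Solution: T(t) = T_ss + (T₀ − T_ss) e^(−t/τ).
T(1070) = 23.515 + (8.5855)·e^(−1070/414.04) = 23.515 + (8.5855)·0.075450 = 24.162 °C.

24.2 °C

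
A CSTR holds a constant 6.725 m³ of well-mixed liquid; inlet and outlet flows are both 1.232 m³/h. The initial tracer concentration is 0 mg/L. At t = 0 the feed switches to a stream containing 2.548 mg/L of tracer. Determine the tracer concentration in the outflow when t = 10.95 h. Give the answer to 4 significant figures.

Accumulation = in − out for the solute gives V dC/dt = Q(C_in − C).
Rewrite as dC/dt + C/τ = C_in/τ, τ = V/Q = 5.45860 h.
C approaches C_in exponentially: C(t) = C_in + (C₀ − C_in) e^(−t/τ).
C(10.95) = 2.548 + (0 − 2.548)·e^(−10.95/5.45860) = 2.548 + (-2.54800)·0.134525 = 2.20523 mg/L.

2.205 mg/L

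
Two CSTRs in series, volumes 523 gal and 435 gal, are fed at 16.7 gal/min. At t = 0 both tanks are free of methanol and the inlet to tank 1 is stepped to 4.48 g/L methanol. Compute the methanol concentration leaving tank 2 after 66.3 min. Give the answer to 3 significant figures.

3.01 g/L

Each tank obeys Vᵢ dCᵢ/dt = Q(Cᵢ₋₁ − Cᵢ), so τᵢ = Vᵢ/Q.
τ₁ = 523/16.7 = 31.317 min; τ₂ = 435/16.7 = 26.048 min.
Tank 1: C₁ = C_in(1 − e^(−t/τ₁)). Tank 2 (τ₁ ≠ τ₂): C₂ = C_in[1 − (τ₁ e^(−t/τ₁) − τ₂ e^(−t/τ₂))/(τ₁ − τ₂)].
At t = 66.3: e^(−t/τ₁) = 0.12039, e^(−t/τ₂) = 0.078449.
C₂ = 4.48·[1 − (31.317·0.12039 − 26.048·0.078449)/(5.2695)] = 4.48·0.67230 = 3.0119 g/L.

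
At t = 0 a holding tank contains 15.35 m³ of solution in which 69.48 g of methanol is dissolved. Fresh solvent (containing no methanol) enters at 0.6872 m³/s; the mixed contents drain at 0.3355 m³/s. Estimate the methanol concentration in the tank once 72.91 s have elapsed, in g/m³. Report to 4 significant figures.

0.6641 g/m³

Let m(t) be the amount of methanol. Volume: V(t) = V₀ + (Q_in − Q_out) t = 15.35 + 0.351700 t; V(72.91) = 40.9924 m³.
Solute balance: dm/dt = 0 − Q_out C = −Q_out m/V(t).
dm/m = −Q_out dt/(V₀ + 0.351700 t); integrating gives ln(m/m₀) = −(Q_out/(Q_in−Q_out)) ln(V/V₀).
m = m₀ (V₀/V)^(Q_out/(Q_in−Q_out)) = 69.48 × (15.35/40.9924)^(0.953938) = 27.2216 g.
C = m/V = 27.2216/40.9924 = 0.664065 g/m³.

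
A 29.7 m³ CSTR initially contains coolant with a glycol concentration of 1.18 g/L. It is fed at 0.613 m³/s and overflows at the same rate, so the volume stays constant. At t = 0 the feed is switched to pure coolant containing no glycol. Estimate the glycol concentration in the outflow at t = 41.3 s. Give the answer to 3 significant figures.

0.503 g/L

Transient balance on the dissolved component: V dC/dt = Q(C_in − C).
Time constant τ = V/Q = 29.7/0.613 = 48.450 s.
Solution: C(t) = C_in + (C₀ − C_in) e^(−t/τ).
C(41.3) = 0 + (1.18 − 0)·e^(−41.3/48.450) = 0 + (1.1800)·0.42638 = 0.50313 g/L.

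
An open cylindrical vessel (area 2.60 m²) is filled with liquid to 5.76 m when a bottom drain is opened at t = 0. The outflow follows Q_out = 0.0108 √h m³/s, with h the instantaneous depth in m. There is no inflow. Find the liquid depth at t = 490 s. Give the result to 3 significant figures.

1.91 m

Mass balance (ρ constant): A dh/dt = −0.0108 √h.
∫ h^(−1/2) dh = −(0.0108/A) ∫ dt, giving 2√h = 2√h₀ − (0.0108/A) t.
√h = √5.76 − 0.0108·490/(2·2.60) = 2.4000 − 1.0177 = 1.3823.
h = 1.3823² = 1.9108 m.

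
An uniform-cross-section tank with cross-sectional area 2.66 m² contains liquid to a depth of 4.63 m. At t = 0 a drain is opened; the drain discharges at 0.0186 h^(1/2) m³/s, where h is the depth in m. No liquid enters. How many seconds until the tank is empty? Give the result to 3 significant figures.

615 s

With no inflow, A dh/dt = −0.0186 √h.
This is separable: 2 d(√h)/dt = −0.0186/A, so √h = √h₀ − (0.0186/(2A)) t.
Set h = 0: 2√h₀ = (0.0186/A) t_empty ⇒ t_empty = 2A√h₀/0.0186.
t_empty = 2·2.66·√4.63/0.0186 = 5.3200·2.1517/0.0186 = 615.44 s.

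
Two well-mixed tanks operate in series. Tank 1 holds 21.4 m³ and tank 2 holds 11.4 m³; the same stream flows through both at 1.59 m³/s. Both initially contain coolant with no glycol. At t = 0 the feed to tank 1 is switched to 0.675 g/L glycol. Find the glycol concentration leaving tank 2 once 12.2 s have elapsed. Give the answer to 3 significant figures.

0.232 g/L

Species balance on tank i: dCᵢ/dt = (Cᵢ₋₁ − Cᵢ)/τᵢ with τᵢ = Vᵢ/Q.
τ₁ = 21.4/1.59 = 13.459 s; τ₂ = 11.4/1.59 = 7.1698 s.
Tank 1: C₁ = C_in(1 − e^(−t/τ₁)). Tank 2 (τ₁ ≠ τ₂): C₂ = C_in[1 − (τ₁ e^(−t/τ₁) − τ₂ e^(−t/τ₂))/(τ₁ − τ₂)].
At t = 12.2: e^(−t/τ₁) = 0.40396, e^(−t/τ₂) = 0.18240.
C₂ = 0.675·[1 − (13.459·0.40396 − 7.1698·0.18240)/(6.2893)] = 0.675·0.34346 = 0.23184 g/L.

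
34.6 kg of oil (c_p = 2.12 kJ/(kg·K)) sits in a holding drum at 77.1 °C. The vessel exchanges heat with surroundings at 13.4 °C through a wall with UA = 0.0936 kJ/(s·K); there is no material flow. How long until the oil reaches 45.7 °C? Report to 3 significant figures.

532 s

M c_p dT/dt = −UA(T − T_amb).
τ = M c_p/UA = 783.68 s; T_ss = T_amb = 13.400 °C.
T(t) = T_ss + (T₀ − T_ss)e^(−t/τ); set T = 45.7:
t = −τ ln[(T − T_ss)/(T₀ − T_ss)] = −783.68 · ln(0.50706) = 532.21 s.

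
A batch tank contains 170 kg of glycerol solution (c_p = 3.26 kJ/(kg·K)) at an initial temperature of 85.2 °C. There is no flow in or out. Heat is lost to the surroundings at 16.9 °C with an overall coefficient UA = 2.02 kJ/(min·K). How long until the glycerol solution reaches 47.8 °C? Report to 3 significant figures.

218 min

Energy balance: M c_p dT/dt = −UA(T − T_amb).
τ = M c_p/UA = 274.36 min; T_ss = T_amb = 16.900 °C.
T(t) = T_ss + (T₀ − T_ss)e^(−t/τ); set T = 47.8:
t = −τ ln[(T − T_ss)/(T₀ − T_ss)] = −274.36 · ln(0.45242) = 217.61 min.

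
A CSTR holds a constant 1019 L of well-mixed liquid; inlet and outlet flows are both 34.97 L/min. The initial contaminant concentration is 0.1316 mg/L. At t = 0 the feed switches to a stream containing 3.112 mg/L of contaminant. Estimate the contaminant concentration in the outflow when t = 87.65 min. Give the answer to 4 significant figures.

Accumulation = in − out for the solute gives V dC/dt = Q(C_in − C).
So dC/dt = (C_in − C)/τ with τ = V/Q = 1019/34.97 = 29.1393 min.
Solution: C(t) = C_in + (C₀ − C_in) e^(−t/τ).
C(87.65) = 3.112 + (0.1316 − 3.112)·e^(−87.65/29.1393) = 3.112 + (-2.98040)·0.0493919 = 2.96479 mg/L.

2.965 mg/L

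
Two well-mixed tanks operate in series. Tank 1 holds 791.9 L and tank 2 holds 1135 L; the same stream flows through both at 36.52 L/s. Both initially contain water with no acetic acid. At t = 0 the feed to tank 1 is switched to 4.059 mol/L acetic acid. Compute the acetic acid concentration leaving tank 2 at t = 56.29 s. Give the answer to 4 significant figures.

Each tank obeys Vᵢ dCᵢ/dt = Q(Cᵢ₋₁ − Cᵢ), so τᵢ = Vᵢ/Q.
τ₁ = 791.9/36.52 = 21.6840 s; τ₂ = 1135/36.52 = 31.0789 s.
Solving the cascade with C₁(0)=C₂(0)=0 gives C₂(t) = C_in[1 − (τ₁ e^(−t/τ₁) − τ₂ e^(−t/τ₂))/(τ₁ − τ₂)].
At t = 56.29: e^(−t/τ₁) = 0.0745771, e^(−t/τ₂) = 0.163458.
C₂ = 4.059·[1 − (21.6840·0.0745771 − 31.0789·0.163458)/(-9.39485)] = 4.059·0.631398 = 2.56285 mol/L.

2.563 mol/L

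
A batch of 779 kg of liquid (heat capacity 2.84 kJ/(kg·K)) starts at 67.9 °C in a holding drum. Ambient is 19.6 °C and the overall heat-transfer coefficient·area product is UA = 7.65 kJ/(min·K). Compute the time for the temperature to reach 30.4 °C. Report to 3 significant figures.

Lumped-capacitance energy balance: M c_p dT/dt = UA(T_amb − T).
τ = M c_p/UA = 289.20 min; T_ss = T_amb = 19.600 °C.
T(t) = T_ss + (T₀ − T_ss)e^(−t/τ); set T = 30.4:
t = −τ ln[(T − T_ss)/(T₀ − T_ss)] = −289.20 · ln(0.22360) = 433.18 min.

433 min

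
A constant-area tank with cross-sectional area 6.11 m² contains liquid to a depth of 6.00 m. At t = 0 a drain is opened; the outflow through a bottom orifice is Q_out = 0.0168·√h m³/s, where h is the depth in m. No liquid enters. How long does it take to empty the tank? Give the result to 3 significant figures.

1780 s

With no inflow, A dh/dt = −0.0168 √h.
Separate and integrate: 2(√h − √h₀) = −(0.0168/A) t.
Set h = 0: 2√h₀ = (0.0168/A) t_empty ⇒ t_empty = 2A√h₀/0.0168.
t_empty = 2·6.11·√6.00/0.0168 = 12.220·2.4495/0.0168 = 1781.7 s.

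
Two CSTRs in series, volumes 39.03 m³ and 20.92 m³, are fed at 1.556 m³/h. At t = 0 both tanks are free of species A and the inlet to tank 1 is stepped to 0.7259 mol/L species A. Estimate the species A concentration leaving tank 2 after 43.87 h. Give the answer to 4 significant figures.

Each tank obeys Vᵢ dCᵢ/dt = Q(Cᵢ₋₁ − Cᵢ), so τᵢ = Vᵢ/Q.
τ₁ = 39.03/1.556 = 25.0835 h; τ₂ = 20.92/1.556 = 13.4447 h.
Tank 1: C₁ = C_in(1 − e^(−t/τ₁)). Tank 2 (τ₁ ≠ τ₂): C₂ = C_in[1 − (τ₁ e^(−t/τ₁) − τ₂ e^(−t/τ₂))/(τ₁ − τ₂)].
At t = 43.87: e^(−t/τ₁) = 0.173956, e^(−t/τ₂) = 0.0382738.
C₂ = 0.7259·[1 − (25.0835·0.173956 − 13.4447·0.0382738)/(11.6388)] = 0.7259·0.669310 = 0.485852 mol/L.

0.4859 mol/L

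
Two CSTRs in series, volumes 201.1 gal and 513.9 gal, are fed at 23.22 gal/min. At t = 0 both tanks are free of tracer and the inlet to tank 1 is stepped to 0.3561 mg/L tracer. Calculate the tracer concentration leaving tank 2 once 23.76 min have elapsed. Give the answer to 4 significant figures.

Species balance on tank i: dCᵢ/dt = (Cᵢ₋₁ − Cᵢ)/τᵢ with τᵢ = Vᵢ/Q.
τ₁ = 201.1/23.22 = 8.66064 min; τ₂ = 513.9/23.22 = 22.1318 min.
Solving the cascade with C₁(0)=C₂(0)=0 gives C₂(t) = C_in[1 − (τ₁ e^(−t/τ₁) − τ₂ e^(−t/τ₂))/(τ₁ − τ₂)].
At t = 23.76: e^(−t/τ₁) = 0.0643482, e^(−t/τ₂) = 0.341786.
C₂ = 0.3561·[1 − (8.66064·0.0643482 − 22.1318·0.341786)/(-13.4711)] = 0.3561·0.479848 = 0.170874 mg/L.

0.1709 mg/L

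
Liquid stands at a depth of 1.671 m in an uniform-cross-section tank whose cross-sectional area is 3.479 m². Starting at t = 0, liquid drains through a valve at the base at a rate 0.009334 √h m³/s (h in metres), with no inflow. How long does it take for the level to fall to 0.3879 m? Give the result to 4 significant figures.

Accumulation of liquid (constant cross-section A): A dh/dt = −0.009334 √h.
∫ h^(−1/2) dh = −(0.009334/A) ∫ dt, giving 2√h = 2√h₀ − (0.009334/A) t.
t = 2A(√h₀ − √h)/0.009334 = 2·3.479·(√1.671 − √0.3879)/0.009334
  = 6.95800 × (1.29267 − 0.622816) / 0.009334 = 499.342 s.

499.3 s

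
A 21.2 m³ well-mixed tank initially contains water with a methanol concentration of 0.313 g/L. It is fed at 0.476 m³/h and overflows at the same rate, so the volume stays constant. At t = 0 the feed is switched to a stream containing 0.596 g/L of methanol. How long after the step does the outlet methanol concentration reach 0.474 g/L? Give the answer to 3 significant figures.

37.5 h

Accumulation = in − out for the solute gives V dC/dt = Q(C_in − C), so τ = V/Q = 44.538 h.
C(t) = C_in + (C₀ − C_in) e^(−t/τ). Set C = 0.474 and solve for t:
e^(−t/τ) = (C − C_in)/(C₀ − C_in) = (0.474 − 0.596)/(0.313 − 0.596) = 0.43110
t = −τ ln(…) = 44.538 × 0.84143 = 37.475 h.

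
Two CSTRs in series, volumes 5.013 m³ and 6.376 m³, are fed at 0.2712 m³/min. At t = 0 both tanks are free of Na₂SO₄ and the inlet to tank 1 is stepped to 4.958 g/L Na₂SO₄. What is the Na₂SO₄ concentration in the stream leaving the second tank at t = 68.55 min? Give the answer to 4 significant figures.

Each tank obeys Vᵢ dCᵢ/dt = Q(Cᵢ₋₁ − Cᵢ), so τᵢ = Vᵢ/Q.
τ₁ = 5.013/0.2712 = 18.4845 min; τ₂ = 6.376/0.2712 = 23.5103 min.
Tank 1: C₁ = C_in(1 − e^(−t/τ₁)). Tank 2 (τ₁ ≠ τ₂): C₂ = C_in[1 − (τ₁ e^(−t/τ₁) − τ₂ e^(−t/τ₂))/(τ₁ − τ₂)].
At t = 68.55: e^(−t/τ₁) = 0.0245140, e^(−t/τ₂) = 0.0541639.
C₂ = 4.958·[1 − (18.4845·0.0245140 − 23.5103·0.0541639)/(-5.02581)] = 4.958·0.836786 = 4.14879 g/L.

4.149 g/L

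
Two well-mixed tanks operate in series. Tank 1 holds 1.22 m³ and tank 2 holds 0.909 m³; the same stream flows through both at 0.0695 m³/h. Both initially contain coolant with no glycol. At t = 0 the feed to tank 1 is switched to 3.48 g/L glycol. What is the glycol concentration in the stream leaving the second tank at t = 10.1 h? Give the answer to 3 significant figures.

Species balance on tank i: dCᵢ/dt = (Cᵢ₋₁ − Cᵢ)/τᵢ with τᵢ = Vᵢ/Q.
τ₁ = 1.22/0.0695 = 17.554 h; τ₂ = 0.909/0.0695 = 13.079 h.
Solving the cascade with C₁(0)=C₂(0)=0 gives C₂(t) = C_in[1 − (τ₁ e^(−t/τ₁) − τ₂ e^(−t/τ₂))/(τ₁ − τ₂)].
At t = 10.1: e^(−t/τ₁) = 0.56250, e^(−t/τ₂) = 0.46199.
C₂ = 3.48·[1 − (17.554·0.56250 − 13.079·0.46199)/(4.4748)] = 3.48·0.14372 = 0.50016 g/L.

0.500 g/L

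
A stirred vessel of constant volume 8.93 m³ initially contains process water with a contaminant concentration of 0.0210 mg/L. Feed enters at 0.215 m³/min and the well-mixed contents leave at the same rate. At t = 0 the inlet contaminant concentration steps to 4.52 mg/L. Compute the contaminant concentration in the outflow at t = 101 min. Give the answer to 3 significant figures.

4.12 mg/L

Species balance on the tank: V dC/dt = Q(C_in − C).
So dC/dt = (C_in − C)/τ with τ = V/Q = 8.93/0.215 = 41.535 min.
Integrating: C(t) = C_in + (C₀ − C_in) e^(−t/τ).
C(101) = 4.52 + (0.0210 − 4.52)·e^(−101/41.535) = 4.52 + (-4.4990)·0.087888 = 4.1246 mg/L.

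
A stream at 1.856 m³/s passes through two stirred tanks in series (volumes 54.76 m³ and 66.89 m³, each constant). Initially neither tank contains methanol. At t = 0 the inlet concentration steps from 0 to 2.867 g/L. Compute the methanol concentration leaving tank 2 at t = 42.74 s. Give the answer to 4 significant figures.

1.078 g/L

Each tank obeys Vᵢ dCᵢ/dt = Q(Cᵢ₋₁ − Cᵢ), so τᵢ = Vᵢ/Q.
τ₁ = 54.76/1.856 = 29.5043 s; τ₂ = 66.89/1.856 = 36.0399 s.
Solving the cascade with C₁(0)=C₂(0)=0 gives C₂(t) = C_in[1 − (τ₁ e^(−t/τ₁) − τ₂ e^(−t/τ₂))/(τ₁ − τ₂)].
At t = 42.74: e^(−t/τ₁) = 0.234898, e^(−t/τ₂) = 0.305468.
C₂ = 2.867·[1 − (29.5043·0.234898 − 36.0399·0.305468)/(-6.53556)] = 2.867·0.375949 = 1.07784 g/L.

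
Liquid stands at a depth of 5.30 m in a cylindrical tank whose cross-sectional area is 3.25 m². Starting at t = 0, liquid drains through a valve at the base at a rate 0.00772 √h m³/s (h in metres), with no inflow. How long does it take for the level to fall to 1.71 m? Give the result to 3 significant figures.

837 s

With no inflow, A dh/dt = −0.00772 √h.
This is separable: 2 d(√h)/dt = −0.00772/A, so √h = √h₀ − (0.00772/(2A)) t.
t = 2A(√h₀ − √h)/0.00772 = 2·3.25·(√5.30 − √1.71)/0.00772
  = 6.5000 × (2.3022 − 1.3077) / 0.00772 = 837.34 s.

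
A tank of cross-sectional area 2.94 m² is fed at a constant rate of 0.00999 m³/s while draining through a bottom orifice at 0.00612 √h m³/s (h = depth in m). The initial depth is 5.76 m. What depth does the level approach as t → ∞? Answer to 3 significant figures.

A dh/dt = Q_in − 0.00612 √h. Steady state requires inflow = outflow:
Q_in = 0.00612 √h_ss ⇒ √h_ss = 0.00999/0.00612 = 1.6324.
h_ss = 1.6324² = 2.6646 m. (Since h₀ = 5.76 m > h_ss, the level will fall toward this value.)

2.66 m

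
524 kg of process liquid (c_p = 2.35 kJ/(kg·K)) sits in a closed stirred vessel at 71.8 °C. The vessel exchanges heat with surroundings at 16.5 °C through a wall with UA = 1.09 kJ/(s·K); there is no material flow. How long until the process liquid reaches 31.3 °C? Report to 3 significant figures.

1490 s

Lumped-capacitance energy balance: M c_p dT/dt = UA(T_amb − T).
τ = M c_p/UA = 1129.7 s; T_ss = T_amb = 16.500 °C.
T(t) = T_ss + (T₀ − T_ss)e^(−t/τ); set T = 31.3:
t = −τ ln[(T − T_ss)/(T₀ − T_ss)] = −1129.7 · ln(0.26763) = 1489.1 s.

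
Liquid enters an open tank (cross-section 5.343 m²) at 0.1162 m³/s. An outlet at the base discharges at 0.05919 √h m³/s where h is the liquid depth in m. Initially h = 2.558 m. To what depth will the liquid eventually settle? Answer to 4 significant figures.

Volume balance on the tank: A dh/dt = Q_in − 0.05919 √h. At steady state dh/dt = 0:
Q_in = 0.05919 √h_ss ⇒ √h_ss = 0.1162/0.05919 = 1.96317.
h_ss = 1.96317² = 3.85403 m. (Since h₀ = 2.558 m < h_ss, the level will rise toward this value.)

3.854 m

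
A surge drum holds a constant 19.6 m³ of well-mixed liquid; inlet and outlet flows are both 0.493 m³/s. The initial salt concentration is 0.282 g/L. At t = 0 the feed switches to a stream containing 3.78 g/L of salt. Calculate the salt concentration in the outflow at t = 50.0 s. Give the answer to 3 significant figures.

2.79 g/L

Transient balance on the dissolved component: V dC/dt = Q(C_in − C).
So dC/dt = (C_in − C)/τ with τ = V/Q = 19.6/0.493 = 39.757 s.
Integrating: C(t) = C_in + (C₀ − C_in) e^(−t/τ).
C(50.0) = 3.78 + (0.282 − 3.78)·e^(−50.0/39.757) = 3.78 + (-3.4980)·0.28432 = 2.7854 g/L.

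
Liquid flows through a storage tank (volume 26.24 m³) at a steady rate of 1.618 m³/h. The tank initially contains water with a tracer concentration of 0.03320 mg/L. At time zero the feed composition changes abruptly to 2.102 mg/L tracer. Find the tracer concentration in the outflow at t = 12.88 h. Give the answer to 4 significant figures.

Accumulation = in − out for the solute gives V dC/dt = Q(C_in − C).
Rewrite as dC/dt + C/τ = C_in/τ, τ = V/Q = 16.2176 h.
This is linear first-order; C(t) = C_in + (C₀ − C_in) e^(−t/τ).
C(12.88) = 2.102 + (0.03320 − 2.102)·e^(−12.88/16.2176) = 2.102 + (-2.06880)·0.451942 = 1.16702 mg/L.

1.167 mg/L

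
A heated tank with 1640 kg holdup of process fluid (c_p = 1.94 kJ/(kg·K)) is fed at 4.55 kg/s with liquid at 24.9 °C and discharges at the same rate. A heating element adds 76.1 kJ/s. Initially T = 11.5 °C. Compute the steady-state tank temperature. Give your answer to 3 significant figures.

Energy balance: M c_p dT/dt = ṁ c_p (T_in − T) + 76.1.
At steady state dT/dt = 0 ⇒ T_ss = T_in + Q̇/(ṁ c_p) = 24.9 + 76.1/(4.55·1.94) = 33.521 °C.

33.5 °C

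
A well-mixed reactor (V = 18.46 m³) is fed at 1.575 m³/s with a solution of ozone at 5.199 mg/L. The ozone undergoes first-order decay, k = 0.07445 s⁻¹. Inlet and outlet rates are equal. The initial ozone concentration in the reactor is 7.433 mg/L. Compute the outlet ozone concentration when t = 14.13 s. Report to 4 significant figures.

V dC/dt = Q(C_in − C) − k V C.
This is linear with rate a = Q/V + k = 0.159770 s⁻¹.
C_ss = Q C_in/(Q + kV) = 2.77635 mg/L; C(t) = C_ss + (C₀ − C_ss) e^(−a t).
C(14.13) = 2.77635 + (4.65665)·e^(−0.159770·14.13) = 2.77635 + (4.65665)·0.104607 = 3.26347 mg/L.

3.263 mg/L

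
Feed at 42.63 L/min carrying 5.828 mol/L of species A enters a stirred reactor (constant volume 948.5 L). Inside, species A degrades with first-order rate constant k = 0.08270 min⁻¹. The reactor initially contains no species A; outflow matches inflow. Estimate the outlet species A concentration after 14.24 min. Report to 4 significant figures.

V dC/dt = Q(C_in − C) − k V C.
dC/dt = (Q/V) C_in − (Q/V + k) C; effective rate a = Q/V + k = 0.0449446 + 0.08270 = 0.127645 min⁻¹.
C_ss = Q C_in/(Q + kV) = 2.05208 mol/L; C(t) = C_ss + (C₀ − C_ss) e^(−a t).
C(14.24) = 2.05208 + (-2.05208)·e^(−0.127645·14.24) = 2.05208 + (-2.05208)·0.162405 = 1.71881 mol/L.

1.719 mol/L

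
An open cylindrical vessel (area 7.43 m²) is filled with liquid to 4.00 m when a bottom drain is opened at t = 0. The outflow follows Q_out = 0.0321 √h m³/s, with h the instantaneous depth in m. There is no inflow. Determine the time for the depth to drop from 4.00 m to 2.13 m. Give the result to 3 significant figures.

250 s

With no inflow, A dh/dt = −0.0321 √h.
∫ h^(−1/2) dh = −(0.0321/A) ∫ dt, giving 2√h = 2√h₀ − (0.0321/A) t.
t = 2A(√h₀ − √h)/0.0321 = 2·7.43·(√4.00 − √2.13)/0.0321
  = 14.860 × (2.0000 − 1.4595) / 0.0321 = 250.24 s.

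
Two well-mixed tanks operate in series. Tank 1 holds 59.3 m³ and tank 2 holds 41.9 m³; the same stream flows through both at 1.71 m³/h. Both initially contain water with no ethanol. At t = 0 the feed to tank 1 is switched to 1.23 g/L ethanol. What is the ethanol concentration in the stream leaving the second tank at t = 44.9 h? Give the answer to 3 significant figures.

Each tank obeys Vᵢ dCᵢ/dt = Q(Cᵢ₋₁ − Cᵢ), so τᵢ = Vᵢ/Q.
τ₁ = 59.3/1.71 = 34.678 h; τ₂ = 41.9/1.71 = 24.503 h.
Solving the cascade with C₁(0)=C₂(0)=0 gives C₂(t) = C_in[1 − (τ₁ e^(−t/τ₁) − τ₂ e^(−t/τ₂))/(τ₁ − τ₂)].
At t = 44.9: e^(−t/τ₁) = 0.27396, e^(−t/τ₂) = 0.16002.
C₂ = 1.23·[1 − (34.678·0.27396 − 24.503·0.16002)/(10.175)] = 1.23·0.45166 = 0.55554 g/L.

0.556 g/L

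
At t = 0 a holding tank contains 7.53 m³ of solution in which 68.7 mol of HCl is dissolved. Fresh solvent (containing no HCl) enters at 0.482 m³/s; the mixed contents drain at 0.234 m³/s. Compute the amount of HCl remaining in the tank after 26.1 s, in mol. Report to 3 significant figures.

38.3 mol

Let m(t) be the amount of HCl. Volume: V(t) = V₀ + (Q_in − Q_out) t = 7.53 + 0.24800 t; V(26.1) = 14.003 m³.
Solute balance: dm/dt = 0 − Q_out C = −Q_out m/V(t).
Separate: dm/m = −Q_out dt/V(t) ⇒ ln(m/m₀) = −(Q_out/(Q_in−Q_out)) ln(V/V₀).
m = m₀ (V₀/V)^(Q_out/(Q_in−Q_out)) = 68.7 × (7.53/14.003)^(0.94355) = 38.260 mol.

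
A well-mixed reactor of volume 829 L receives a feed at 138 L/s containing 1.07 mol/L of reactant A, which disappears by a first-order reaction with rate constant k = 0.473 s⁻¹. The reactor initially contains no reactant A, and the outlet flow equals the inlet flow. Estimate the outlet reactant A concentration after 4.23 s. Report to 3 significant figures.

V dC/dt = Q(C_in − C) − k V C.
dC/dt = (Q/V) C_in − (Q/V + k) C; effective rate a = Q/V + k = 0.16647 + 0.473 = 0.63947 s⁻¹.
C_ss = Q C_in/(Q + kV) = 0.27854 mol/L; C(t) = C_ss + (C₀ − C_ss) e^(−a t).
C(4.23) = 0.27854 + (-0.27854)·e^(−0.63947·4.23) = 0.27854 + (-0.27854)·0.066874 = 0.25991 mol/L.

0.260 mol/L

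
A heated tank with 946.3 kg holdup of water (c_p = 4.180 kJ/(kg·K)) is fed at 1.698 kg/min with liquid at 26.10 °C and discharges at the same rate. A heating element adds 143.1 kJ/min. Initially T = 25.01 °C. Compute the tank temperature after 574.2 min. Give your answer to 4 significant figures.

38.68 °C

Heat balance on the well-mixed liquid: M c_p dT/dt = ṁ c_p (T_in − T) + 143.1.
τ = M/ṁ = 557.303 min; T_ss = T_in + Q̇/(ṁ c_p) = 26.10 + 143.1/(1.698·4.180) = 46.2616 °C.
This is linear first-order; T(t) = T_ss + (T₀ − T_ss) e^(−t/τ).
T(574.2) = 46.2616 + (-21.2516)·e^(−574.2/557.303) = 46.2616 + (-21.2516)·0.356893 = 38.6771 °C.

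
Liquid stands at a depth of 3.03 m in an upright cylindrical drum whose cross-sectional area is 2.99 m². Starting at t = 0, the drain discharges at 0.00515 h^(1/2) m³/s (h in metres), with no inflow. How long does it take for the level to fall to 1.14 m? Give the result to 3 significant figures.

Accumulation of liquid (constant cross-section A): A dh/dt = −0.00515 √h.
This is separable: 2 d(√h)/dt = −0.00515/A, so √h = √h₀ − (0.00515/(2A)) t.
t = 2A(√h₀ − √h)/0.00515 = 2·2.99·(√3.03 − √1.14)/0.00515
  = 5.9800 × (1.7407 − 1.0677) / 0.00515 = 781.44 s.

781 s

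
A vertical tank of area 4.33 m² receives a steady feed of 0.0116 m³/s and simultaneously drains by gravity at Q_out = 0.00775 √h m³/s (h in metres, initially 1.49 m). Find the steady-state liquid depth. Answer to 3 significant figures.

2.24 m

Level balance: A dh/dt = 0.0116 − 0.00775 √h. Setting dh/dt = 0:
Q_in = 0.00775 √h_ss ⇒ √h_ss = 0.0116/0.00775 = 1.4968.
h_ss = 1.4968² = 2.2403 m. (Since h₀ = 1.49 m < h_ss, the level will rise toward this value.)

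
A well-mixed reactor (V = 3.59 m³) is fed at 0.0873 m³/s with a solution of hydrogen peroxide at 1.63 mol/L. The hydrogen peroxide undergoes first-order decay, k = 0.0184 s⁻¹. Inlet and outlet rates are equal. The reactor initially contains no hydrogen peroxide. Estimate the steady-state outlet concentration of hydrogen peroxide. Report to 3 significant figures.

0.928 mol/L

V dC/dt = Q(C_in − C) − k V C.
At steady state: 0 = Q C_in − (Q + kV) C_ss, so C_ss = Q C_in/(Q + kV).
C_ss = 0.0873·1.63/(0.0873 + 0.0184·3.59) = 0.14230/0.15336 = 0.92790 mol/L.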